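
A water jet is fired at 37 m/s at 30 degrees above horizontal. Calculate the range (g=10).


Given: v0 = 37 m/s, theta = 30 deg, g = 10 m/s^2
sin(2*30) = sin(60) = sqrt(3)/2
Using R = v0^2 * sin(2*theta) / g
R = 37^2 * (sqrt(3)/2) / 10
R = 1369 * sqrt(3) / 20
R = 1369/20*sqrt(3) m

1369/20*sqrt(3) m


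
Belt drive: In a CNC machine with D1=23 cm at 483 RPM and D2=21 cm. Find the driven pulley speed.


Given: D1 = 23 cm, w1 = 483 RPM, D2 = 21 cm
Using D1*w1 = D2*w2
w2 = D1*w1 / D2
w2 = 23*483 / 21
w2 = 11109 / 21
w2 = 529 RPM

529 RPM


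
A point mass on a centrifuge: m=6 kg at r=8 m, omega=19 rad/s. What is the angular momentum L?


Given: m = 6 kg, r = 8 m, omega = 19 rad/s
For a point mass: I = m*r^2
I = 6*8^2 = 6*64 = 384
L = I*omega = 384*19
L = 7296 kg*m^2/s

7296 kg*m^2/s


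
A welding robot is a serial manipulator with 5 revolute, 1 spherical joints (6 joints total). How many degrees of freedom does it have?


Given: serial robot with 5 revolute, 1 spherical joints
DOF contribution per joint type: revolute=1, prismatic=1, spherical=3, fixed=0
DOF = 5*1 + 1*3
DOF = 8

8


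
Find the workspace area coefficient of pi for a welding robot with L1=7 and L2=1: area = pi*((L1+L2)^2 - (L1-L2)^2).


Given: L1 = 7, L2 = 1
(L1+L2)^2 = (8)^2 = 64
(L1-L2)^2 = (6)^2 = 36
Difference = 64 - 36 = 28
This equals 4*L1*L2 = 4*7*1 = 28
Workspace area = 28*pi

28


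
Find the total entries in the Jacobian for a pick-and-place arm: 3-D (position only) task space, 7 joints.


Given: task space dimension = 3, joints = 7
Jacobian is a 3 x 7 matrix
Total entries = rows * columns
Total = 3 * 7
Total = 21

21


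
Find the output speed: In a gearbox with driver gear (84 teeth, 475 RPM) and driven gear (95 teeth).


Given: N1 = 84 teeth, w1 = 475 RPM, N2 = 95 teeth
Using N1*w1 = N2*w2
w2 = N1*w1 / N2
w2 = 84*475 / 95
w2 = 39900 / 95
w2 = 420 RPM

420 RPM


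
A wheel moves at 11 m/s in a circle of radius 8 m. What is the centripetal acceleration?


Given: v = 11 m/s, r = 8 m
Using a_c = v^2 / r
a_c = 11^2 / 8
a_c = 121 / 8
a_c = 121/8 m/s^2

121/8 m/s^2


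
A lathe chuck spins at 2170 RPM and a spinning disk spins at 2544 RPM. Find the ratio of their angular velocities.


Given: RPM_A = 2170, RPM_B = 2544
omega = 2*pi*RPM/60, so omega_A/omega_B = RPM_A / RPM_B
omega_A/omega_B = 2170 / 2544
omega_A/omega_B = 1085/1272

1085/1272


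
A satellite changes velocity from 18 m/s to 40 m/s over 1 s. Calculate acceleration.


Given: initial velocity v0 = 18 m/s, final velocity v = 40 m/s, time t = 1 s
Using a = (v - v0) / t
a = (40 - 18) / 1
a = 22 / 1
a = 22 m/s^2

22 m/s^2


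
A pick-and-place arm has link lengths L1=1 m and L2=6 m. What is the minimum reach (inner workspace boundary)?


Given: L1 = 1 m, L2 = 6 m
For a 2-link planar arm, min reach = |L1 - L2| (second link folded back)
Min reach = |1 - 6|
Min reach = 5 m

5 m


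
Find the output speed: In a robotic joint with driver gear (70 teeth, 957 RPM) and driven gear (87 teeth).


Given: N1 = 70 teeth, w1 = 957 RPM, N2 = 87 teeth
Using N1*w1 = N2*w2
w2 = N1*w1 / N2
w2 = 70*957 / 87
w2 = 66990 / 87
w2 = 770 RPM

770 RPM


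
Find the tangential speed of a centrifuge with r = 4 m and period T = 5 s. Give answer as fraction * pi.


Given: radius r = 4 m, period T = 5 s
Using v = 2*pi*r / T
v = 2*pi*4 / 5
v = 8*pi / 5
v = 8/5*pi m/s

8/5*pi m/s


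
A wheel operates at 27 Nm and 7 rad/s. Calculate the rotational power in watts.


Given: tau = 27 Nm, omega = 7 rad/s
Using P = tau * omega
P = 27 * 7
P = 189 W

189 W


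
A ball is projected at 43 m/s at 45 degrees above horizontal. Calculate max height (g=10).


Given: v0 = 43 m/s, theta = 45 deg, g = 10 m/s^2
sin^2(45) = 1/2
Using H = v0^2 * sin^2(theta) / (2*g)
H = 43^2 * 1/2 / (2*10)
H = 1849 * 1/2 / 20
H = 1849/2 / 20
H = 1849/40 m

1849/40 m


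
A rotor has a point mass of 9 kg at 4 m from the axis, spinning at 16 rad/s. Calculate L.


Given: m = 9 kg, r = 4 m, omega = 16 rad/s
For a point mass: I = m*r^2
I = 9*4^2 = 9*16 = 144
L = I*omega = 144*16
L = 2304 kg*m^2/s

2304 kg*m^2/s


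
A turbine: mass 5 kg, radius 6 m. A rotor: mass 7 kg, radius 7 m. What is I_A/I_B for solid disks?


Given: M1=5 kg, R1=6 m, M2=7 kg, R2=7 m
For a disk: I = (1/2)*M*R^2, so I_A/I_B = (M1*R1^2)/(M2*R2^2)
M1*R1^2 = 5*36 = 180
M2*R2^2 = 7*49 = 343
I_A/I_B = 180/343 = 180/343

180/343


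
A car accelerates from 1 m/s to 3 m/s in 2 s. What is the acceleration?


Given: initial velocity v0 = 1 m/s, final velocity v = 3 m/s, time t = 2 s
Using a = (v - v0) / t
a = (3 - 1) / 2
a = 2 / 2
a = 1 m/s^2

1 m/s^2


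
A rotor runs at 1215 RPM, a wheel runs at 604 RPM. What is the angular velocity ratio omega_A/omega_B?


Given: RPM_A = 1215, RPM_B = 604
omega = 2*pi*RPM/60, so omega_A/omega_B = RPM_A / RPM_B
omega_A/omega_B = 1215 / 604
omega_A/omega_B = 1215/604

1215/604


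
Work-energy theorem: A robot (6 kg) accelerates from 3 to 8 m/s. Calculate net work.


Given: m = 6 kg, v0 = 3 m/s, v = 8 m/s
Using W = (1/2)*m*(v^2 - v0^2)
v^2 = 8^2 = 64
v0^2 = 3^2 = 9
v^2 - v0^2 = 64 - 9 = 55
W = (1/2)*6*55 = 165 J

165 J


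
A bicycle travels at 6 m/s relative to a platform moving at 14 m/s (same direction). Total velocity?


Given: object velocity = 6 m/s, platform velocity = 14 m/s (same direction)
Using classical velocity addition: v_total = v_object + v_platform
v_total = 6 + 14
v_total = 20 m/s

20 m/s


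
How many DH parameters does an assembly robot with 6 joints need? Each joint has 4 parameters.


Given: 6 joints, 4 DH parameters per joint (d, theta, a, alpha)
Total DH parameters = number_of_joints * 4
Total = 6 * 4
Total = 24

24


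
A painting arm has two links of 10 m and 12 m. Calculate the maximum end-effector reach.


Given: L1 = 10 m, L2 = 12 m
For a 2-link planar arm, max reach = L1 + L2 (fully extended)
Max reach = 10 + 12
Max reach = 22 m

22 m


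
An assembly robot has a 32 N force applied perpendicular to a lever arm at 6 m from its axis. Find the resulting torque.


Given: F = 32 N, r = 6 m, angle = 90 deg (perpendicular)
Using tau = F * r * sin(90)
sin(90) = 1
tau = 32 * 6 * 1
tau = 192 Nm

192 Nm


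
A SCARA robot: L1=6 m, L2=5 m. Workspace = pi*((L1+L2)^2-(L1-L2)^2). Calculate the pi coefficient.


Given: L1 = 6, L2 = 5
(L1+L2)^2 = (11)^2 = 121
(L1-L2)^2 = (1)^2 = 1
Difference = 121 - 1 = 120
This equals 4*L1*L2 = 4*6*5 = 120
Workspace area = 120*pi

120


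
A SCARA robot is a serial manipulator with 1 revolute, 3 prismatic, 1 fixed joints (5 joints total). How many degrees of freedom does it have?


Given: serial robot with 1 revolute, 3 prismatic, 1 fixed joints
DOF contribution per joint type: revolute=1, prismatic=1, spherical=3, fixed=0
DOF = 1*1 + 3*1 + 1*0
DOF = 4

4


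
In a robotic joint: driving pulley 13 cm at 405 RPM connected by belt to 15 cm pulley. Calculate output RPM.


Given: D1 = 13 cm, w1 = 405 RPM, D2 = 15 cm
Using D1*w1 = D2*w2
w2 = D1*w1 / D2
w2 = 13*405 / 15
w2 = 5265 / 15
w2 = 351 RPM

351 RPM


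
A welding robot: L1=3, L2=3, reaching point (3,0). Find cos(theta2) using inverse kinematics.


Given: L1 = 3, L2 = 3, target (x, y) = (3, 0)
Using cos(theta2) = (x^2 + y^2 - L1^2 - L2^2) / (2*L1*L2)
x^2 + y^2 = 3^2 + 0 = 9
L1^2 + L2^2 = 9 + 9 = 18
Numerator = 9 - 18 = -9
Denominator = 2*3*3 = 18
cos(theta2) = -9/18 = -1/2

-1/2


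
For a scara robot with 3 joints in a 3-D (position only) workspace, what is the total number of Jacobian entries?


Given: task space dimension = 3, joints = 3
Jacobian is a 3 x 3 matrix
Total entries = rows * columns
Total = 3 * 3
Total = 9

9


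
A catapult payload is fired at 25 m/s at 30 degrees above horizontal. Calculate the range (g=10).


Given: v0 = 25 m/s, theta = 30 deg, g = 10 m/s^2
sin(2*30) = sin(60) = sqrt(3)/2
Using R = v0^2 * sin(2*theta) / g
R = 25^2 * (sqrt(3)/2) / 10
R = 625 * sqrt(3) / 20
R = 125/4*sqrt(3) m

125/4*sqrt(3) m


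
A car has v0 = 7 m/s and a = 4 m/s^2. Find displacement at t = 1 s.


Given: v0 = 7 m/s, a = 4 m/s^2, t = 1 s
Using s = v0*t + (1/2)*a*t^2
s = 7*1 + (1/2)*4*1^2
s = 7 + (1/2)*4
s = 7 + 2
s = 9

9 m


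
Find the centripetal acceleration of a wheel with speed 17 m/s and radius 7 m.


Given: v = 17 m/s, r = 7 m
Using a_c = v^2 / r
a_c = 17^2 / 7
a_c = 289 / 7
a_c = 289/7 m/s^2

289/7 m/s^2


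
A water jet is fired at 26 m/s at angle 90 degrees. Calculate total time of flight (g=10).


Given: v0 = 26 m/s, theta = 90 deg, g = 10 m/s^2
sin(90) = 1
Using T = 2*v0*sin(theta) / g
T = 2*26*1 / 10
T = 52 / 10
T = 26/5 s

26/5 s


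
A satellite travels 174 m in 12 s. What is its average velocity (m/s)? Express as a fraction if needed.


Given: distance d = 174 m, time t = 12 s
Using v = d / t
v = 174 / 12
v = 29/2 m/s

29/2 m/s


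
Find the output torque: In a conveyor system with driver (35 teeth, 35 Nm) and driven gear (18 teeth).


Given: N1 = 35, N2 = 18, T1 = 35 Nm
Using T2/T1 = N2/N1
T2 = T1 * N2 / N1
T2 = 35 * 18 / 35
T2 = 630 / 35
T2 = 18 Nm

18 Nm


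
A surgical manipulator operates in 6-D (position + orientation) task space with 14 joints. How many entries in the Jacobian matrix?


Given: task space dimension = 6, joints = 14
Jacobian is a 6 x 14 matrix
Total entries = rows * columns
Total = 6 * 14
Total = 84

84


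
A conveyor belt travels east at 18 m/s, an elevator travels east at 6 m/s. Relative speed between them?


Given: v_A = 18 m/s east, v_B = 6 m/s east
Both move in the same direction; relative speed = |v_A - v_B|
|18 - 6| = |12|
= 12 m/s

12 m/s


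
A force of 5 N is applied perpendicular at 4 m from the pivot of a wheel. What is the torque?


Given: F = 5 N, r = 4 m, angle = 90 deg (perpendicular)
Using tau = F * r * sin(90)
sin(90) = 1
tau = 5 * 4 * 1
tau = 20 Nm

20 Nm


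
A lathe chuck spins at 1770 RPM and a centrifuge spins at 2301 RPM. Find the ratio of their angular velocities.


Given: RPM_A = 1770, RPM_B = 2301
omega = 2*pi*RPM/60, so omega_A/omega_B = RPM_A / RPM_B
omega_A/omega_B = 1770 / 2301
omega_A/omega_B = 10/13

10/13


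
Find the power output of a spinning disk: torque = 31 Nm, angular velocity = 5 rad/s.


Given: tau = 31 Nm, omega = 5 rad/s
Using P = tau * omega
P = 31 * 5
P = 155 W

155 W


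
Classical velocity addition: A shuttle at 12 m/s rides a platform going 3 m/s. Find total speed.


Given: object velocity = 12 m/s, platform velocity = 3 m/s (same direction)
Using classical velocity addition: v_total = v_object + v_platform
v_total = 12 + 3
v_total = 15 m/s

15 m/s


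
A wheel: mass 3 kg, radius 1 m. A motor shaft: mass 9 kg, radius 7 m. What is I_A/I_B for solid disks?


Given: M1=3 kg, R1=1 m, M2=9 kg, R2=7 m
For a disk: I = (1/2)*M*R^2, so I_A/I_B = (M1*R1^2)/(M2*R2^2)
M1*R1^2 = 3*1 = 3
M2*R2^2 = 9*49 = 441
I_A/I_B = 3/441 = 1/147

1/147


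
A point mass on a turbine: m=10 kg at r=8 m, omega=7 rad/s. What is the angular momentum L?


Given: m = 10 kg, r = 8 m, omega = 7 rad/s
For a point mass: I = m*r^2
I = 10*8^2 = 10*64 = 640
L = I*omega = 640*7
L = 4480 kg*m^2/s

4480 kg*m^2/s


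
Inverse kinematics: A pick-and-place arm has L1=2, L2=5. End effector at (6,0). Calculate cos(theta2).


Given: L1 = 2, L2 = 5, target (x, y) = (6, 0)
Using cos(theta2) = (x^2 + y^2 - L1^2 - L2^2) / (2*L1*L2)
x^2 + y^2 = 6^2 + 0 = 36
L1^2 + L2^2 = 4 + 25 = 29
Numerator = 36 - 29 = 7
Denominator = 2*2*5 = 20
cos(theta2) = 7/20 = 7/20

7/20


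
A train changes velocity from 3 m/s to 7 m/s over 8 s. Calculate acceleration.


Given: initial velocity v0 = 3 m/s, final velocity v = 7 m/s, time t = 8 s
Using a = (v - v0) / t
a = (7 - 3) / 8
a = 4 / 8
a = 1/2 m/s^2

1/2 m/s^2


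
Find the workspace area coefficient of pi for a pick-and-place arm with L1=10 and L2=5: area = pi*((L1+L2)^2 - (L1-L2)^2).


Given: L1 = 10, L2 = 5
(L1+L2)^2 = (15)^2 = 225
(L1-L2)^2 = (5)^2 = 25
Difference = 225 - 25 = 200
This equals 4*L1*L2 = 4*10*5 = 200
Workspace area = 200*pi

200


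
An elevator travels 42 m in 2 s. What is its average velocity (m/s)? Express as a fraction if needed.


Given: distance d = 42 m, time t = 2 s
Using v = d / t
v = 42 / 2
v = 21 m/s

21 m/s


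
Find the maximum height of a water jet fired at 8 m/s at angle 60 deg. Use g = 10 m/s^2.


Given: v0 = 8 m/s, theta = 60 deg, g = 10 m/s^2
sin^2(60) = 3/4
Using H = v0^2 * sin^2(theta) / (2*g)
H = 8^2 * 3/4 / (2*10)
H = 64 * 3/4 / 20
H = 48 / 20
H = 12/5 m

12/5 m


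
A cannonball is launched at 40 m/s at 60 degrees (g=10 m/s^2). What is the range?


Given: v0 = 40 m/s, theta = 60 deg, g = 10 m/s^2
sin(2*60) = sin(120) = sqrt(3)/2
Using R = v0^2 * sin(2*theta) / g
R = 40^2 * (sqrt(3)/2) / 10
R = 1600 * sqrt(3) / 20
R = 80*sqrt(3) m

80*sqrt(3) m


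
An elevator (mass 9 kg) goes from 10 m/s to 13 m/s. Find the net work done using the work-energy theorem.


Given: m = 9 kg, v0 = 10 m/s, v = 13 m/s
Using W = (1/2)*m*(v^2 - v0^2)
v^2 = 13^2 = 169
v0^2 = 10^2 = 100
v^2 - v0^2 = 169 - 100 = 69
W = (1/2)*9*69 = 621/2 J

621/2 J


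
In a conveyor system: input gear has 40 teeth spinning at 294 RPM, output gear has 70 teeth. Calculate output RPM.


Given: N1 = 40 teeth, w1 = 294 RPM, N2 = 70 teeth
Using N1*w1 = N2*w2
w2 = N1*w1 / N2
w2 = 40*294 / 70
w2 = 11760 / 70
w2 = 168 RPM

168 RPM


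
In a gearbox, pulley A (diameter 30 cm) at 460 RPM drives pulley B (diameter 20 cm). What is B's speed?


Given: D1 = 30 cm, w1 = 460 RPM, D2 = 20 cm
Using D1*w1 = D2*w2
w2 = D1*w1 / D2
w2 = 30*460 / 20
w2 = 13800 / 20
w2 = 690 RPM

690 RPM


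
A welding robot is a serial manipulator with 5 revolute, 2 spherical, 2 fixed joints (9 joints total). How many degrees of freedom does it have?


Given: serial robot with 5 revolute, 2 spherical, 2 fixed joints
DOF contribution per joint type: revolute=1, prismatic=1, spherical=3, fixed=0
DOF = 5*1 + 2*3 + 2*0
DOF = 11

11


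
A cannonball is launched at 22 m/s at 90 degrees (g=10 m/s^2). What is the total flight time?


Given: v0 = 22 m/s, theta = 90 deg, g = 10 m/s^2
sin(90) = 1
Using T = 2*v0*sin(theta) / g
T = 2*22*1 / 10
T = 44 / 10
T = 22/5 s

22/5 s


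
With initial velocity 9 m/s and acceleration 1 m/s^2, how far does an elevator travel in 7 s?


Given: v0 = 9 m/s, a = 1 m/s^2, t = 7 s
Using s = v0*t + (1/2)*a*t^2
s = 9*7 + (1/2)*1*7^2
s = 63 + (1/2)*49
s = 63 + 49/2
s = 175/2

175/2 m


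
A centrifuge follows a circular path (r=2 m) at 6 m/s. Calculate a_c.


Given: v = 6 m/s, r = 2 m
Using a_c = v^2 / r
a_c = 6^2 / 2
a_c = 36 / 2
a_c = 18 m/s^2

18 m/s^2


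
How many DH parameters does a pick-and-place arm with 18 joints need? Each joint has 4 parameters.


Given: 18 joints, 4 DH parameters per joint (d, theta, a, alpha)
Total DH parameters = number_of_joints * 4
Total = 18 * 4
Total = 72

72


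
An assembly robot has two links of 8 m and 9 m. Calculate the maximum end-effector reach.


Given: L1 = 8 m, L2 = 9 m
For a 2-link planar arm, max reach = L1 + L2 (fully extended)
Max reach = 8 + 9
Max reach = 17 m

17 m


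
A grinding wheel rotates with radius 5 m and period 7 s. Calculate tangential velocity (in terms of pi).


Given: radius r = 5 m, period T = 7 s
Using v = 2*pi*r / T
v = 2*pi*5 / 7
v = 10*pi / 7
v = 10/7*pi m/s

10/7*pi m/s


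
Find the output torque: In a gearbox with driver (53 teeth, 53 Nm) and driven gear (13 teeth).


Given: N1 = 53, N2 = 13, T1 = 53 Nm
Using T2/T1 = N2/N1
T2 = T1 * N2 / N1
T2 = 53 * 13 / 53
T2 = 689 / 53
T2 = 13 Nm

13 Nm


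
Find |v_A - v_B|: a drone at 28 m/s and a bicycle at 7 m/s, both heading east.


Given: v_A = 28 m/s east, v_B = 7 m/s east
Both move in the same direction; relative speed = |v_A - v_B|
|28 - 7| = |21|
= 21 m/s

21 m/s


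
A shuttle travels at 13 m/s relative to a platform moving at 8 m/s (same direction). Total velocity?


Given: object velocity = 13 m/s, platform velocity = 8 m/s (same direction)
Using classical velocity addition: v_total = v_object + v_platform
v_total = 13 + 8
v_total = 21 m/s

21 m/s


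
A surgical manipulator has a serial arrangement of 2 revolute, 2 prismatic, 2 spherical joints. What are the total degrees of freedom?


Given: serial robot with 2 revolute, 2 prismatic, 2 spherical joints
DOF contribution per joint type: revolute=1, prismatic=1, spherical=3, fixed=0
DOF = 2*1 + 2*1 + 2*3
DOF = 10

10


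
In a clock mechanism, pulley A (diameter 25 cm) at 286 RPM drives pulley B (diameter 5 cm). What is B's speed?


Given: D1 = 25 cm, w1 = 286 RPM, D2 = 5 cm
Using D1*w1 = D2*w2
w2 = D1*w1 / D2
w2 = 25*286 / 5
w2 = 7150 / 5
w2 = 1430 RPM

1430 RPM


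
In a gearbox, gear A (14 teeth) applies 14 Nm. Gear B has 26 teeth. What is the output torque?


Given: N1 = 14, N2 = 26, T1 = 14 Nm
Using T2/T1 = N2/N1
T2 = T1 * N2 / N1
T2 = 14 * 26 / 14
T2 = 364 / 14
T2 = 26 Nm

26 Nm


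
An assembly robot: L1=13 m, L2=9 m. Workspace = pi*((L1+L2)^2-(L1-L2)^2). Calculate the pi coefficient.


Given: L1 = 13, L2 = 9
(L1+L2)^2 = (22)^2 = 484
(L1-L2)^2 = (4)^2 = 16
Difference = 484 - 16 = 468
This equals 4*L1*L2 = 4*13*9 = 468
Workspace area = 468*pi

468


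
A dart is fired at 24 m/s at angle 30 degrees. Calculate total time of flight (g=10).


Given: v0 = 24 m/s, theta = 30 deg, g = 10 m/s^2
sin(30) = 1/2
Using T = 2*v0*sin(theta) / g
T = 2*24*1/2 / 10
T = 24 / 10
T = 12/5 s

12/5 s


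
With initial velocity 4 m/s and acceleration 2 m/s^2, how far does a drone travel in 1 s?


Given: v0 = 4 m/s, a = 2 m/s^2, t = 1 s
Using s = v0*t + (1/2)*a*t^2
s = 4*1 + (1/2)*2*1^2
s = 4 + (1/2)*2
s = 4 + 1
s = 5

5 m


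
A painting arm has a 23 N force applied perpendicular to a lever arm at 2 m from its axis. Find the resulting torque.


Given: F = 23 N, r = 2 m, angle = 90 deg (perpendicular)
Using tau = F * r * sin(90)
sin(90) = 1
tau = 23 * 2 * 1
tau = 46 Nm

46 Nm


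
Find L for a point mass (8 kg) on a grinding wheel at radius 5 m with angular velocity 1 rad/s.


Given: m = 8 kg, r = 5 m, omega = 1 rad/s
For a point mass: I = m*r^2
I = 8*5^2 = 8*25 = 200
L = I*omega = 200*1
L = 200 kg*m^2/s

200 kg*m^2/s


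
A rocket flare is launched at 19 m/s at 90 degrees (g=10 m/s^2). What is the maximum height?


Given: v0 = 19 m/s, theta = 90 deg, g = 10 m/s^2
sin^2(90) = 1
Using H = v0^2 * sin^2(theta) / (2*g)
H = 19^2 * 1 / (2*10)
H = 361 * 1 / 20
H = 361 / 20
H = 361/20 m

361/20 m


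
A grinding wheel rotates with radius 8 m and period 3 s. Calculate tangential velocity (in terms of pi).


Given: radius r = 8 m, period T = 3 s
Using v = 2*pi*r / T
v = 2*pi*8 / 3
v = 16*pi / 3
v = 16/3*pi m/s

16/3*pi m/s


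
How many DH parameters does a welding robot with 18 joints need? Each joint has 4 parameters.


Given: 18 joints, 4 DH parameters per joint (d, theta, a, alpha)
Total DH parameters = number_of_joints * 4
Total = 18 * 4
Total = 72

72


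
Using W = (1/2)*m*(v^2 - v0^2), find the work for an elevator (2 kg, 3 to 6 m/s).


Given: m = 2 kg, v0 = 3 m/s, v = 6 m/s
Using W = (1/2)*m*(v^2 - v0^2)
v^2 = 6^2 = 36
v0^2 = 3^2 = 9
v^2 - v0^2 = 36 - 9 = 27
W = (1/2)*2*27 = 27 J

27 J


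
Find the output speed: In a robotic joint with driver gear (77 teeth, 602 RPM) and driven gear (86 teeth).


Given: N1 = 77 teeth, w1 = 602 RPM, N2 = 86 teeth
Using N1*w1 = N2*w2
w2 = N1*w1 / N2
w2 = 77*602 / 86
w2 = 46354 / 86
w2 = 539 RPM

539 RPM


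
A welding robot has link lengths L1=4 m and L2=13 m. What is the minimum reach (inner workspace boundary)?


Given: L1 = 4 m, L2 = 13 m
For a 2-link planar arm, min reach = |L1 - L2| (second link folded back)
Min reach = |4 - 13|
Min reach = 9 m

9 m


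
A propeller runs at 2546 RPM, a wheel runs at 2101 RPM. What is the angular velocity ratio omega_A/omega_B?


Given: RPM_A = 2546, RPM_B = 2101
omega = 2*pi*RPM/60, so omega_A/omega_B = RPM_A / RPM_B
omega_A/omega_B = 2546 / 2101
omega_A/omega_B = 2546/2101

2546/2101


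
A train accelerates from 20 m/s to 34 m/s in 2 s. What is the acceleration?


Given: initial velocity v0 = 20 m/s, final velocity v = 34 m/s, time t = 2 s
Using a = (v - v0) / t
a = (34 - 20) / 2
a = 14 / 2
a = 7 m/s^2

7 m/s^2


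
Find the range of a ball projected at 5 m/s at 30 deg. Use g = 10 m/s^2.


Given: v0 = 5 m/s, theta = 30 deg, g = 10 m/s^2
sin(2*30) = sin(60) = sqrt(3)/2
Using R = v0^2 * sin(2*theta) / g
R = 5^2 * (sqrt(3)/2) / 10
R = 25 * sqrt(3) / 20
R = 5/4*sqrt(3) m

5/4*sqrt(3) m


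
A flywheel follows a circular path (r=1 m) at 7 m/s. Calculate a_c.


Given: v = 7 m/s, r = 1 m
Using a_c = v^2 / r
a_c = 7^2 / 1
a_c = 49 / 1
a_c = 49 m/s^2

49 m/s^2


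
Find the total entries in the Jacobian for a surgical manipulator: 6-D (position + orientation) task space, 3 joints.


Given: task space dimension = 6, joints = 3
Jacobian is a 6 x 3 matrix
Total entries = rows * columns
Total = 6 * 3
Total = 18

18


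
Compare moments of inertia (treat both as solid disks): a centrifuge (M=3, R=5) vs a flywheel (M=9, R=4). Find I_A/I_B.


Given: M1=3 kg, R1=5 m, M2=9 kg, R2=4 m
For a disk: I = (1/2)*M*R^2, so I_A/I_B = (M1*R1^2)/(M2*R2^2)
M1*R1^2 = 3*25 = 75
M2*R2^2 = 9*16 = 144
I_A/I_B = 75/144 = 25/48

25/48


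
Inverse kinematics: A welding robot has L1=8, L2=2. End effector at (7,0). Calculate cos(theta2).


Given: L1 = 8, L2 = 2, target (x, y) = (7, 0)
Using cos(theta2) = (x^2 + y^2 - L1^2 - L2^2) / (2*L1*L2)
x^2 + y^2 = 7^2 + 0 = 49
L1^2 + L2^2 = 64 + 4 = 68
Numerator = 49 - 68 = -19
Denominator = 2*8*2 = 32
cos(theta2) = -19/32 = -19/32

-19/32


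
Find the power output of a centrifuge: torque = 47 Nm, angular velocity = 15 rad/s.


Given: tau = 47 Nm, omega = 15 rad/s
Using P = tau * omega
P = 47 * 15
P = 705 W

705 W


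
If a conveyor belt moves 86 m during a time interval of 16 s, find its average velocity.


Given: distance d = 86 m, time t = 16 s
Using v = d / t
v = 86 / 16
v = 43/8 m/s

43/8 m/s


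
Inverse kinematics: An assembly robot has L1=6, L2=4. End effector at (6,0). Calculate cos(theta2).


Given: L1 = 6, L2 = 4, target (x, y) = (6, 0)
Using cos(theta2) = (x^2 + y^2 - L1^2 - L2^2) / (2*L1*L2)
x^2 + y^2 = 6^2 + 0 = 36
L1^2 + L2^2 = 36 + 16 = 52
Numerator = 36 - 52 = -16
Denominator = 2*6*4 = 48
cos(theta2) = -16/48 = -1/3

-1/3


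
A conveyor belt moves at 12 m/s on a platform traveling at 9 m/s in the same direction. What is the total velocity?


Given: object velocity = 12 m/s, platform velocity = 9 m/s (same direction)
Using classical velocity addition: v_total = v_object + v_platform
v_total = 12 + 9
v_total = 21 m/s

21 m/s


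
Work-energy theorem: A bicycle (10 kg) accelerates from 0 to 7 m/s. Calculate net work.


Given: m = 10 kg, v0 = 0 m/s, v = 7 m/s
Using W = (1/2)*m*(v^2 - v0^2)
v^2 = 7^2 = 49
v0^2 = 0^2 = 0
v^2 - v0^2 = 49 - 0 = 49
W = (1/2)*10*49 = 245 J

245 J


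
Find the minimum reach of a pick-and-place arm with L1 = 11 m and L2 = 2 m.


Given: L1 = 11 m, L2 = 2 m
For a 2-link planar arm, min reach = |L1 - L2| (second link folded back)
Min reach = |11 - 2|
Min reach = 9 m

9 m


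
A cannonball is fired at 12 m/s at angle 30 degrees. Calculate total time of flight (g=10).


Given: v0 = 12 m/s, theta = 30 deg, g = 10 m/s^2
sin(30) = 1/2
Using T = 2*v0*sin(theta) / g
T = 2*12*1/2 / 10
T = 12 / 10
T = 6/5 s

6/5 s


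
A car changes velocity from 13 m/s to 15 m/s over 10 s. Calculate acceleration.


Given: initial velocity v0 = 13 m/s, final velocity v = 15 m/s, time t = 10 s
Using a = (v - v0) / t
a = (15 - 13) / 10
a = 2 / 10
a = 1/5 m/s^2

1/5 m/s^2


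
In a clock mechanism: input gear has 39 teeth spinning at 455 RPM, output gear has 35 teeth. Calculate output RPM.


Given: N1 = 39 teeth, w1 = 455 RPM, N2 = 35 teeth
Using N1*w1 = N2*w2
w2 = N1*w1 / N2
w2 = 39*455 / 35
w2 = 17745 / 35
w2 = 507 RPM

507 RPM


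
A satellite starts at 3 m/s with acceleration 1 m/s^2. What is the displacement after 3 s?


Given: v0 = 3 m/s, a = 1 m/s^2, t = 3 s
Using s = v0*t + (1/2)*a*t^2
s = 3*3 + (1/2)*1*3^2
s = 9 + (1/2)*9
s = 9 + 9/2
s = 27/2

27/2 m


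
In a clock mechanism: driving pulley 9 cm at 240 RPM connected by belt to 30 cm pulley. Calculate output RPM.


Given: D1 = 9 cm, w1 = 240 RPM, D2 = 30 cm
Using D1*w1 = D2*w2
w2 = D1*w1 / D2
w2 = 9*240 / 30
w2 = 2160 / 30
w2 = 72 RPM

72 RPM


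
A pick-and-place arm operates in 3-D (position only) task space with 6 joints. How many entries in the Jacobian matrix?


Given: task space dimension = 3, joints = 6
Jacobian is a 3 x 6 matrix
Total entries = rows * columns
Total = 3 * 6
Total = 18

18


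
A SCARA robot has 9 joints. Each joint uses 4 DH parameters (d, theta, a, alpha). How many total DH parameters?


Given: 9 joints, 4 DH parameters per joint (d, theta, a, alpha)
Total DH parameters = number_of_joints * 4
Total = 9 * 4
Total = 36

36


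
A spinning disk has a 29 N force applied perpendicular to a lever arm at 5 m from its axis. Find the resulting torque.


Given: F = 29 N, r = 5 m, angle = 90 deg (perpendicular)
Using tau = F * r * sin(90)
sin(90) = 1
tau = 29 * 5 * 1
tau = 145 Nm

145 Nm


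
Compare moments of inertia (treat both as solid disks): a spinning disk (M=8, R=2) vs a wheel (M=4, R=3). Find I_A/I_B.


Given: M1=8 kg, R1=2 m, M2=4 kg, R2=3 m
For a disk: I = (1/2)*M*R^2, so I_A/I_B = (M1*R1^2)/(M2*R2^2)
M1*R1^2 = 8*4 = 32
M2*R2^2 = 4*9 = 36
I_A/I_B = 32/36 = 8/9

8/9


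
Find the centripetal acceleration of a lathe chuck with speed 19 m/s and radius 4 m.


Given: v = 19 m/s, r = 4 m
Using a_c = v^2 / r
a_c = 19^2 / 4
a_c = 361 / 4
a_c = 361/4 m/s^2

361/4 m/s^2


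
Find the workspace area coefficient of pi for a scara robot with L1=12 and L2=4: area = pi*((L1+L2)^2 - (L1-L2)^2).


Given: L1 = 12, L2 = 4
(L1+L2)^2 = (16)^2 = 256
(L1-L2)^2 = (8)^2 = 64
Difference = 256 - 64 = 192
This equals 4*L1*L2 = 4*12*4 = 192
Workspace area = 192*pi

192


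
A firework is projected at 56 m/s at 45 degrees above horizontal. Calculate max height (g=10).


Given: v0 = 56 m/s, theta = 45 deg, g = 10 m/s^2
sin^2(45) = 1/2
Using H = v0^2 * sin^2(theta) / (2*g)
H = 56^2 * 1/2 / (2*10)
H = 3136 * 1/2 / 20
H = 1568 / 20
H = 392/5 m

392/5 m


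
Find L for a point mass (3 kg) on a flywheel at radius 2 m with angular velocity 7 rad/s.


Given: m = 3 kg, r = 2 m, omega = 7 rad/s
For a point mass: I = m*r^2
I = 3*2^2 = 3*4 = 12
L = I*omega = 12*7
L = 84 kg*m^2/s

84 kg*m^2/s


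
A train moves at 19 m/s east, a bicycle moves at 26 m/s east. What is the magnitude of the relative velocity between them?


Given: v_A = 19 m/s east, v_B = 26 m/s east
Both move in the same direction; relative speed = |v_A - v_B|
|19 - 26| = |-7|
= 7 m/s

7 m/s


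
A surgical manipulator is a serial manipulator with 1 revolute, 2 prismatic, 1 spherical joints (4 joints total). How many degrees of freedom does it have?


Given: serial robot with 1 revolute, 2 prismatic, 1 spherical joints
DOF contribution per joint type: revolute=1, prismatic=1, spherical=3, fixed=0
DOF = 1*1 + 2*1 + 1*3
DOF = 6

6


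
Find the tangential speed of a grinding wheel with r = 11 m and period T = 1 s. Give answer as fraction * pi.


Given: radius r = 11 m, period T = 1 s
Using v = 2*pi*r / T
v = 2*pi*11 / 1
v = 22*pi / 1
v = 22*pi m/s

22*pi m/s


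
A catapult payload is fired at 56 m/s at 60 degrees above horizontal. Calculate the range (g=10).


Given: v0 = 56 m/s, theta = 60 deg, g = 10 m/s^2
sin(2*60) = sin(120) = sqrt(3)/2
Using R = v0^2 * sin(2*theta) / g
R = 56^2 * (sqrt(3)/2) / 10
R = 3136 * sqrt(3) / 20
R = 784/5*sqrt(3) m

784/5*sqrt(3) m


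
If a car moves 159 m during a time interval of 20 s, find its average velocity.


Given: distance d = 159 m, time t = 20 s
Using v = d / t
v = 159 / 20
v = 159/20 m/s

159/20 m/s


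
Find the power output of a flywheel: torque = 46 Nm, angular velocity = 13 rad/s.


Given: tau = 46 Nm, omega = 13 rad/s
Using P = tau * omega
P = 46 * 13
P = 598 W

598 W


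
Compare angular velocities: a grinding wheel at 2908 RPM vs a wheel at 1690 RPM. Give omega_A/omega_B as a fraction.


Given: RPM_A = 2908, RPM_B = 1690
omega = 2*pi*RPM/60, so omega_A/omega_B = RPM_A / RPM_B
omega_A/omega_B = 2908 / 1690
omega_A/omega_B = 1454/845

1454/845


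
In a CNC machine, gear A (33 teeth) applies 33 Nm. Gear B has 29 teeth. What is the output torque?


Given: N1 = 33, N2 = 29, T1 = 33 Nm
Using T2/T1 = N2/N1
T2 = T1 * N2 / N1
T2 = 33 * 29 / 33
T2 = 957 / 33
T2 = 29 Nm

29 Nm


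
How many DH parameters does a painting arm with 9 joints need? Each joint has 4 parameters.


Given: 9 joints, 4 DH parameters per joint (d, theta, a, alpha)
Total DH parameters = number_of_joints * 4
Total = 9 * 4
Total = 36

36


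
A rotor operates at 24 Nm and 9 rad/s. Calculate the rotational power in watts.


Given: tau = 24 Nm, omega = 9 rad/s
Using P = tau * omega
P = 24 * 9
P = 216 W

216 W


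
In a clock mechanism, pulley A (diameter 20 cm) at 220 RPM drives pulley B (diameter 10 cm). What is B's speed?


Given: D1 = 20 cm, w1 = 220 RPM, D2 = 10 cm
Using D1*w1 = D2*w2
w2 = D1*w1 / D2
w2 = 20*220 / 10
w2 = 4400 / 10
w2 = 440 RPM

440 RPM


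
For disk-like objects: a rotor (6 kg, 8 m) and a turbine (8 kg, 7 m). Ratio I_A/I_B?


Given: M1=6 kg, R1=8 m, M2=8 kg, R2=7 m
For a disk: I = (1/2)*M*R^2, so I_A/I_B = (M1*R1^2)/(M2*R2^2)
M1*R1^2 = 6*64 = 384
M2*R2^2 = 8*49 = 392
I_A/I_B = 384/392 = 48/49

48/49


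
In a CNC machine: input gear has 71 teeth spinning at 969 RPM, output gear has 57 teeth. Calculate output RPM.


Given: N1 = 71 teeth, w1 = 969 RPM, N2 = 57 teeth
Using N1*w1 = N2*w2
w2 = N1*w1 / N2
w2 = 71*969 / 57
w2 = 68799 / 57
w2 = 1207 RPM

1207 RPM


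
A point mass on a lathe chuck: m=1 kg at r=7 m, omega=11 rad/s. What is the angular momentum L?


Given: m = 1 kg, r = 7 m, omega = 11 rad/s
For a point mass: I = m*r^2
I = 1*7^2 = 1*49 = 49
L = I*omega = 49*11
L = 539 kg*m^2/s

539 kg*m^2/s


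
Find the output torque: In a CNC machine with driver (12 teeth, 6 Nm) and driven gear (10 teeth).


Given: N1 = 12, N2 = 10, T1 = 6 Nm
Using T2/T1 = N2/N1
T2 = T1 * N2 / N1
T2 = 6 * 10 / 12
T2 = 60 / 12
T2 = 5 Nm

5 Nm


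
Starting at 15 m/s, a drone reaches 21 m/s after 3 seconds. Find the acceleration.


Given: initial velocity v0 = 15 m/s, final velocity v = 21 m/s, time t = 3 s
Using a = (v - v0) / t
a = (21 - 15) / 3
a = 6 / 3
a = 2 m/s^2

2 m/s^2


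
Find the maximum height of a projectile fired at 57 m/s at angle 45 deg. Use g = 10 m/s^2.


Given: v0 = 57 m/s, theta = 45 deg, g = 10 m/s^2
sin^2(45) = 1/2
Using H = v0^2 * sin^2(theta) / (2*g)
H = 57^2 * 1/2 / (2*10)
H = 3249 * 1/2 / 20
H = 3249/2 / 20
H = 3249/40 m

3249/40 m


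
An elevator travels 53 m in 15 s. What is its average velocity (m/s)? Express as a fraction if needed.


Given: distance d = 53 m, time t = 15 s
Using v = d / t
v = 53 / 15
v = 53/15 m/s

53/15 m/s


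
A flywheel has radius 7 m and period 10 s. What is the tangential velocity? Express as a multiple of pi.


Given: radius r = 7 m, period T = 10 s
Using v = 2*pi*r / T
v = 2*pi*7 / 10
v = 14*pi / 10
v = 7/5*pi m/s

7/5*pi m/s


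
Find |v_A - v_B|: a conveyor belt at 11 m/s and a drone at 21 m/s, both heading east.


Given: v_A = 11 m/s east, v_B = 21 m/s east
Both move in the same direction; relative speed = |v_A - v_B|
|11 - 21| = |-10|
= 10 m/s

10 m/s


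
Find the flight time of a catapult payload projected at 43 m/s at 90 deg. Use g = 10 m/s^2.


Given: v0 = 43 m/s, theta = 90 deg, g = 10 m/s^2
sin(90) = 1
Using T = 2*v0*sin(theta) / g
T = 2*43*1 / 10
T = 86 / 10
T = 43/5 s

43/5 s


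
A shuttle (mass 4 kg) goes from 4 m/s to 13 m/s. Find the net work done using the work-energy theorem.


Given: m = 4 kg, v0 = 4 m/s, v = 13 m/s
Using W = (1/2)*m*(v^2 - v0^2)
v^2 = 13^2 = 169
v0^2 = 4^2 = 16
v^2 - v0^2 = 169 - 16 = 153
W = (1/2)*4*153 = 306 J

306 J


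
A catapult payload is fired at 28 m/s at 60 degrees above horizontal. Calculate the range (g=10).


Given: v0 = 28 m/s, theta = 60 deg, g = 10 m/s^2
sin(2*60) = sin(120) = sqrt(3)/2
Using R = v0^2 * sin(2*theta) / g
R = 28^2 * (sqrt(3)/2) / 10
R = 784 * sqrt(3) / 20
R = 196/5*sqrt(3) m

196/5*sqrt(3) m


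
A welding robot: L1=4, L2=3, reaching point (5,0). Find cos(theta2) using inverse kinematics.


Given: L1 = 4, L2 = 3, target (x, y) = (5, 0)
Using cos(theta2) = (x^2 + y^2 - L1^2 - L2^2) / (2*L1*L2)
x^2 + y^2 = 5^2 + 0 = 25
L1^2 + L2^2 = 16 + 9 = 25
Numerator = 25 - 25 = 0
Denominator = 2*4*3 = 24
cos(theta2) = 0/24 = 0

0


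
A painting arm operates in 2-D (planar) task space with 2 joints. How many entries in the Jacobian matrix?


Given: task space dimension = 2, joints = 2
Jacobian is a 2 x 2 matrix
Total entries = rows * columns
Total = 2 * 2
Total = 4

4


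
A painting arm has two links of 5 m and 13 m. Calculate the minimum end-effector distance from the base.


Given: L1 = 5 m, L2 = 13 m
For a 2-link planar arm, min reach = |L1 - L2| (second link folded back)
Min reach = |5 - 13|
Min reach = 8 m

8 m


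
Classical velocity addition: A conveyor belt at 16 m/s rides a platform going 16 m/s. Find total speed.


Given: object velocity = 16 m/s, platform velocity = 16 m/s (same direction)
Using classical velocity addition: v_total = v_object + v_platform
v_total = 16 + 16
v_total = 32 m/s

32 m/s


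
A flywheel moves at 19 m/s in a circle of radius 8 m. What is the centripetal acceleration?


Given: v = 19 m/s, r = 8 m
Using a_c = v^2 / r
a_c = 19^2 / 8
a_c = 361 / 8
a_c = 361/8 m/s^2

361/8 m/s^2


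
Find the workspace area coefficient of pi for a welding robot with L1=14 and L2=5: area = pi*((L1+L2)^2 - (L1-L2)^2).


Given: L1 = 14, L2 = 5
(L1+L2)^2 = (19)^2 = 361
(L1-L2)^2 = (9)^2 = 81
Difference = 361 - 81 = 280
This equals 4*L1*L2 = 4*14*5 = 280
Workspace area = 280*pi

280


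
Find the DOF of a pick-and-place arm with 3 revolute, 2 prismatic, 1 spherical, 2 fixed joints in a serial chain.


Given: serial robot with 3 revolute, 2 prismatic, 1 spherical, 2 fixed joints
DOF contribution per joint type: revolute=1, prismatic=1, spherical=3, fixed=0
DOF = 3*1 + 2*1 + 1*3 + 2*0
DOF = 8

8


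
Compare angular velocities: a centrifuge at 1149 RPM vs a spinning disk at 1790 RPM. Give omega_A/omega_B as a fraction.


Given: RPM_A = 1149, RPM_B = 1790
omega = 2*pi*RPM/60, so omega_A/omega_B = RPM_A / RPM_B
omega_A/omega_B = 1149 / 1790
omega_A/omega_B = 1149/1790

1149/1790


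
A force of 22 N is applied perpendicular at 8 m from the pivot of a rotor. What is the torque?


Given: F = 22 N, r = 8 m, angle = 90 deg (perpendicular)
Using tau = F * r * sin(90)
sin(90) = 1
tau = 22 * 8 * 1
tau = 176 Nm

176 Nm


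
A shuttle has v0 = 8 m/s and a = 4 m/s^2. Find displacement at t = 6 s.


Given: v0 = 8 m/s, a = 4 m/s^2, t = 6 s
Using s = v0*t + (1/2)*a*t^2
s = 8*6 + (1/2)*4*6^2
s = 48 + (1/2)*144
s = 48 + 72
s = 120

120 m


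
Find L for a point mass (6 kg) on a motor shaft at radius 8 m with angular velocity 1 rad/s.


Given: m = 6 kg, r = 8 m, omega = 1 rad/s
For a point mass: I = m*r^2
I = 6*8^2 = 6*64 = 384
L = I*omega = 384*1
L = 384 kg*m^2/s

384 kg*m^2/s


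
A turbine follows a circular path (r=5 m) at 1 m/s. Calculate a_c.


Given: v = 1 m/s, r = 5 m
Using a_c = v^2 / r
a_c = 1^2 / 5
a_c = 1 / 5
a_c = 1/5 m/s^2

1/5 m/s^2


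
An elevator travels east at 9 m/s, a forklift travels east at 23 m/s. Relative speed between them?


Given: v_A = 9 m/s east, v_B = 23 m/s east
Both move in the same direction; relative speed = |v_A - v_B|
|9 - 23| = |-14|
= 14 m/s

14 m/s


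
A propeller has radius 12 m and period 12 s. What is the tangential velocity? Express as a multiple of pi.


Given: radius r = 12 m, period T = 12 s
Using v = 2*pi*r / T
v = 2*pi*12 / 12
v = 24*pi / 12
v = 2*pi m/s

2*pi m/s


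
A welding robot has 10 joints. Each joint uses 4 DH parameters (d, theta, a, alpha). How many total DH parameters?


Given: 10 joints, 4 DH parameters per joint (d, theta, a, alpha)
Total DH parameters = number_of_joints * 4
Total = 10 * 4
Total = 40

40


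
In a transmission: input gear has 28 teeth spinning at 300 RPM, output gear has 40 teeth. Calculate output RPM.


Given: N1 = 28 teeth, w1 = 300 RPM, N2 = 40 teeth
Using N1*w1 = N2*w2
w2 = N1*w1 / N2
w2 = 28*300 / 40
w2 = 8400 / 40
w2 = 210 RPM

210 RPM


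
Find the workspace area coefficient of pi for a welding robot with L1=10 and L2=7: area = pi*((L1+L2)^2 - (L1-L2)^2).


Given: L1 = 10, L2 = 7
(L1+L2)^2 = (17)^2 = 289
(L1-L2)^2 = (3)^2 = 9
Difference = 289 - 9 = 280
This equals 4*L1*L2 = 4*10*7 = 280
Workspace area = 280*pi

280


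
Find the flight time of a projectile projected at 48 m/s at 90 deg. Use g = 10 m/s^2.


Given: v0 = 48 m/s, theta = 90 deg, g = 10 m/s^2
sin(90) = 1
Using T = 2*v0*sin(theta) / g
T = 2*48*1 / 10
T = 96 / 10
T = 48/5 s

48/5 s


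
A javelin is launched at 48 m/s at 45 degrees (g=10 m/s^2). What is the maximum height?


Given: v0 = 48 m/s, theta = 45 deg, g = 10 m/s^2
sin^2(45) = 1/2
Using H = v0^2 * sin^2(theta) / (2*g)
H = 48^2 * 1/2 / (2*10)
H = 2304 * 1/2 / 20
H = 1152 / 20
H = 288/5 m

288/5 m


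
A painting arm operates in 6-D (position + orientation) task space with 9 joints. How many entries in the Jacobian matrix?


Given: task space dimension = 6, joints = 9
Jacobian is a 6 x 9 matrix
Total entries = rows * columns
Total = 6 * 9
Total = 54

54


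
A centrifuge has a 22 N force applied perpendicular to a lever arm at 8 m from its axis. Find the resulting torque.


Given: F = 22 N, r = 8 m, angle = 90 deg (perpendicular)
Using tau = F * r * sin(90)
sin(90) = 1
tau = 22 * 8 * 1
tau = 176 Nm

176 Nm


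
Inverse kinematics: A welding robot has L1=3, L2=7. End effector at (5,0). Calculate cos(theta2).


Given: L1 = 3, L2 = 7, target (x, y) = (5, 0)
Using cos(theta2) = (x^2 + y^2 - L1^2 - L2^2) / (2*L1*L2)
x^2 + y^2 = 5^2 + 0 = 25
L1^2 + L2^2 = 9 + 49 = 58
Numerator = 25 - 58 = -33
Denominator = 2*3*7 = 42
cos(theta2) = -33/42 = -11/14

-11/14


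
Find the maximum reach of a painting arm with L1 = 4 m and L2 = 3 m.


Given: L1 = 4 m, L2 = 3 m
For a 2-link planar arm, max reach = L1 + L2 (fully extended)
Max reach = 4 + 3
Max reach = 7 m

7 m


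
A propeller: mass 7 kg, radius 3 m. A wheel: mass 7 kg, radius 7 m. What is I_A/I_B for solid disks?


Given: M1=7 kg, R1=3 m, M2=7 kg, R2=7 m
For a disk: I = (1/2)*M*R^2, so I_A/I_B = (M1*R1^2)/(M2*R2^2)
M1*R1^2 = 7*9 = 63
M2*R2^2 = 7*49 = 343
I_A/I_B = 63/343 = 9/49

9/49


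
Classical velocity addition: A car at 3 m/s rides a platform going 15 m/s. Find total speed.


Given: object velocity = 3 m/s, platform velocity = 15 m/s (same direction)
Using classical velocity addition: v_total = v_object + v_platform
v_total = 3 + 15
v_total = 18 m/s

18 m/s


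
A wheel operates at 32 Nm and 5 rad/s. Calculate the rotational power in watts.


Given: tau = 32 Nm, omega = 5 rad/s
Using P = tau * omega
P = 32 * 5
P = 160 W

160 W


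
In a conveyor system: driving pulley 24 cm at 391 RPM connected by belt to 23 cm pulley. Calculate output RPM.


Given: D1 = 24 cm, w1 = 391 RPM, D2 = 23 cm
Using D1*w1 = D2*w2
w2 = D1*w1 / D2
w2 = 24*391 / 23
w2 = 9384 / 23
w2 = 408 RPM

408 RPM


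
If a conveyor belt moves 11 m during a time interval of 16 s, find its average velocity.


Given: distance d = 11 m, time t = 16 s
Using v = d / t
v = 11 / 16
v = 11/16 m/s

11/16 m/s


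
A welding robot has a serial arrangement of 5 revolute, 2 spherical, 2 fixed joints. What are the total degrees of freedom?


Given: serial robot with 5 revolute, 2 spherical, 2 fixed joints
DOF contribution per joint type: revolute=1, prismatic=1, spherical=3, fixed=0
DOF = 5*1 + 2*3 + 2*0
DOF = 11

11
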